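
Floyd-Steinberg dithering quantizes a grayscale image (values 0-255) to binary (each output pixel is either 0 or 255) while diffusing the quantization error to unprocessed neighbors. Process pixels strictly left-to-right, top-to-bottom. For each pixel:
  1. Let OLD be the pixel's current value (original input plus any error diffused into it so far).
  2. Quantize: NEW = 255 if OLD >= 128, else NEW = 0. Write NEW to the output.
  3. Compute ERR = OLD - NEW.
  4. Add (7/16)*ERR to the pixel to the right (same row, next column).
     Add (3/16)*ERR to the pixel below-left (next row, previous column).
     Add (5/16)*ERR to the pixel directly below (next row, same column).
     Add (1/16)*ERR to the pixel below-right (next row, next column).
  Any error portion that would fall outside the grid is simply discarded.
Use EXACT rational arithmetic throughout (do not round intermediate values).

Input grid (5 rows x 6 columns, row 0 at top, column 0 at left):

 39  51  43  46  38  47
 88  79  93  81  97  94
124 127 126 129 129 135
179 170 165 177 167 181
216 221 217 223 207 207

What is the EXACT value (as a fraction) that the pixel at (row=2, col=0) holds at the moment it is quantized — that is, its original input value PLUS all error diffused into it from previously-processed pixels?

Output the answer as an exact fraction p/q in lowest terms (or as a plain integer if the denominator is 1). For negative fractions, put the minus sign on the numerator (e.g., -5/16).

Answer: 4671591/32768

Derivation:
(0,0): OLD=39 → NEW=0, ERR=39
(0,1): OLD=1089/16 → NEW=0, ERR=1089/16
(0,2): OLD=18631/256 → NEW=0, ERR=18631/256
(0,3): OLD=318833/4096 → NEW=0, ERR=318833/4096
(0,4): OLD=4722199/65536 → NEW=0, ERR=4722199/65536
(0,5): OLD=82338465/1048576 → NEW=0, ERR=82338465/1048576
(1,0): OLD=28915/256 → NEW=0, ERR=28915/256
(1,1): OLD=339493/2048 → NEW=255, ERR=-182747/2048
(1,2): OLD=6262153/65536 → NEW=0, ERR=6262153/65536
(1,3): OLD=43303125/262144 → NEW=255, ERR=-23543595/262144
(1,4): OLD=1674581855/16777216 → NEW=0, ERR=1674581855/16777216
(1,5): OLD=44750965993/268435456 → NEW=255, ERR=-23700075287/268435456
(2,0): OLD=4671591/32768 → NEW=255, ERR=-3684249/32768
Target (2,0): original=124, with diffused error = 4671591/32768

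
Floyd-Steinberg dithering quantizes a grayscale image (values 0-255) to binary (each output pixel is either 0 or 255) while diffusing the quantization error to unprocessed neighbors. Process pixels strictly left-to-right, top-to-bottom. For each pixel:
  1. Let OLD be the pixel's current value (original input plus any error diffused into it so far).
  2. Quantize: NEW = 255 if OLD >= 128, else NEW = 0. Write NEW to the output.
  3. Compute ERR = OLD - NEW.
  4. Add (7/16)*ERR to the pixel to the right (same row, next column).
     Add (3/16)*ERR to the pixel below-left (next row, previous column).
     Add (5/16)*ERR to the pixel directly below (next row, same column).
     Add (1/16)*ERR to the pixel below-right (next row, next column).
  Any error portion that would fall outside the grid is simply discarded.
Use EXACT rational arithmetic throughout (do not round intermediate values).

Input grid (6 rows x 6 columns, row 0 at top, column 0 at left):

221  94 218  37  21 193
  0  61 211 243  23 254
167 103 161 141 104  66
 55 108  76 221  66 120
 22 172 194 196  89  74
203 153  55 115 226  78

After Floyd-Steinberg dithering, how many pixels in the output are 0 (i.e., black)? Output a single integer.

(0,0): OLD=221 → NEW=255, ERR=-34
(0,1): OLD=633/8 → NEW=0, ERR=633/8
(0,2): OLD=32335/128 → NEW=255, ERR=-305/128
(0,3): OLD=73641/2048 → NEW=0, ERR=73641/2048
(0,4): OLD=1203615/32768 → NEW=0, ERR=1203615/32768
(0,5): OLD=109612889/524288 → NEW=255, ERR=-24080551/524288
(1,0): OLD=539/128 → NEW=0, ERR=539/128
(1,1): OLD=87037/1024 → NEW=0, ERR=87037/1024
(1,2): OLD=8491137/32768 → NEW=255, ERR=135297/32768
(1,3): OLD=34443277/131072 → NEW=255, ERR=1019917/131072
(1,4): OLD=264395303/8388608 → NEW=0, ERR=264395303/8388608
(1,5): OLD=34323751393/134217728 → NEW=255, ERR=98230753/134217728
(2,0): OLD=3018799/16384 → NEW=255, ERR=-1159121/16384
(2,1): OLD=52243765/524288 → NEW=0, ERR=52243765/524288
(2,2): OLD=1783897951/8388608 → NEW=255, ERR=-355197089/8388608
(2,3): OLD=8796257703/67108864 → NEW=255, ERR=-8316502617/67108864
(2,4): OLD=129397974261/2147483648 → NEW=0, ERR=129397974261/2147483648
(2,5): OLD=3249072209923/34359738368 → NEW=0, ERR=3249072209923/34359738368
(3,0): OLD=432645375/8388608 → NEW=0, ERR=432645375/8388608
(3,1): OLD=10022236115/67108864 → NEW=255, ERR=-7090524205/67108864
(3,2): OLD=-249740151/536870912 → NEW=0, ERR=-249740151/536870912
(3,3): OLD=6553132504379/34359738368 → NEW=255, ERR=-2208600779461/34359738368
(3,4): OLD=18332341745563/274877906944 → NEW=0, ERR=18332341745563/274877906944
(3,5): OLD=802617802653749/4398046511104 → NEW=255, ERR=-318884057677771/4398046511104
(4,0): OLD=19656562513/1073741824 → NEW=0, ERR=19656562513/1073741824
(4,1): OLD=2579171667933/17179869184 → NEW=255, ERR=-1801694973987/17179869184
(4,2): OLD=71092830678791/549755813888 → NEW=255, ERR=-69094901862649/549755813888
(4,3): OLD=1173420173516099/8796093022208 → NEW=255, ERR=-1069583547146941/8796093022208
(4,4): OLD=5493020167277043/140737488355328 → NEW=0, ERR=5493020167277043/140737488355328
(4,5): OLD=163449037128932549/2251799813685248 → NEW=0, ERR=163449037128932549/2251799813685248
(5,0): OLD=51967655188711/274877906944 → NEW=255, ERR=-18126211082009/274877906944
(5,1): OLD=606543535830487/8796093022208 → NEW=0, ERR=606543535830487/8796093022208
(5,2): OLD=1163777996611181/70368744177664 → NEW=0, ERR=1163777996611181/70368744177664
(5,3): OLD=188473952379597759/2251799813685248 → NEW=0, ERR=188473952379597759/2251799813685248
(5,4): OLD=1264725141205298159/4503599627370496 → NEW=255, ERR=116307236225821679/4503599627370496
(5,5): OLD=8244910005181321627/72057594037927936 → NEW=0, ERR=8244910005181321627/72057594037927936
Output grid:
  Row 0: #.#..#  (3 black, running=3)
  Row 1: ..##.#  (3 black, running=6)
  Row 2: #.##..  (3 black, running=9)
  Row 3: .#.#.#  (3 black, running=12)
  Row 4: .###..  (3 black, running=15)
  Row 5: #...#.  (4 black, running=19)

Answer: 19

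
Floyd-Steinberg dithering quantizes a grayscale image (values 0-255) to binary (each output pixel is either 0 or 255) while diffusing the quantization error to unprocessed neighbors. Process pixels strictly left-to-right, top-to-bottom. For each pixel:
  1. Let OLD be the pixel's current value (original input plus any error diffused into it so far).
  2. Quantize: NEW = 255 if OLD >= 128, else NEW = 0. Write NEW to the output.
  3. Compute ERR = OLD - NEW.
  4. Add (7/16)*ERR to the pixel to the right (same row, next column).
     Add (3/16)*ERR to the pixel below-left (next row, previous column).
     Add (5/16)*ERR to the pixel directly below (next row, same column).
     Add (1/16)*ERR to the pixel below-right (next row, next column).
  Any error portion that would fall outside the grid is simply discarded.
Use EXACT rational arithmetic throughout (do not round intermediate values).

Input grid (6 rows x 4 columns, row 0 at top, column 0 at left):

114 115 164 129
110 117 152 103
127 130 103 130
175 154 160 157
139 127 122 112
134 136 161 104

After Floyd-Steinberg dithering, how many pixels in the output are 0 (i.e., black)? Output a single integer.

(0,0): OLD=114 → NEW=0, ERR=114
(0,1): OLD=1319/8 → NEW=255, ERR=-721/8
(0,2): OLD=15945/128 → NEW=0, ERR=15945/128
(0,3): OLD=375807/2048 → NEW=255, ERR=-146433/2048
(1,0): OLD=16477/128 → NEW=255, ERR=-16163/128
(1,1): OLD=65611/1024 → NEW=0, ERR=65611/1024
(1,2): OLD=6551015/32768 → NEW=255, ERR=-1804825/32768
(1,3): OLD=33735169/524288 → NEW=0, ERR=33735169/524288
(2,0): OLD=1631081/16384 → NEW=0, ERR=1631081/16384
(2,1): OLD=91938131/524288 → NEW=255, ERR=-41755309/524288
(2,2): OLD=70268975/1048576 → NEW=0, ERR=70268975/1048576
(2,3): OLD=2952518195/16777216 → NEW=255, ERR=-1325671885/16777216
(3,0): OLD=1603713433/8388608 → NEW=255, ERR=-535381607/8388608
(3,1): OLD=16103003015/134217728 → NEW=0, ERR=16103003015/134217728
(3,2): OLD=458785064441/2147483648 → NEW=255, ERR=-88823265799/2147483648
(3,3): OLD=4068196917583/34359738368 → NEW=0, ERR=4068196917583/34359738368
(4,0): OLD=303978707557/2147483648 → NEW=255, ERR=-243629622683/2147483648
(4,1): OLD=1771496083183/17179869184 → NEW=0, ERR=1771496083183/17179869184
(4,2): OLD=101092252719567/549755813888 → NEW=255, ERR=-39095479821873/549755813888
(4,3): OLD=1014211057096281/8796093022208 → NEW=0, ERR=1014211057096281/8796093022208
(5,0): OLD=32402942872725/274877906944 → NEW=0, ERR=32402942872725/274877906944
(5,1): OLD=1753693601675251/8796093022208 → NEW=255, ERR=-489310118987789/8796093022208
(5,2): OLD=626736424138187/4398046511104 → NEW=255, ERR=-494765436193333/4398046511104
(5,3): OLD=12155510290578887/140737488355328 → NEW=0, ERR=12155510290578887/140737488355328
Output grid:
  Row 0: .#.#  (2 black, running=2)
  Row 1: #.#.  (2 black, running=4)
  Row 2: .#.#  (2 black, running=6)
  Row 3: #.#.  (2 black, running=8)
  Row 4: #.#.  (2 black, running=10)
  Row 5: .##.  (2 black, running=12)

Answer: 12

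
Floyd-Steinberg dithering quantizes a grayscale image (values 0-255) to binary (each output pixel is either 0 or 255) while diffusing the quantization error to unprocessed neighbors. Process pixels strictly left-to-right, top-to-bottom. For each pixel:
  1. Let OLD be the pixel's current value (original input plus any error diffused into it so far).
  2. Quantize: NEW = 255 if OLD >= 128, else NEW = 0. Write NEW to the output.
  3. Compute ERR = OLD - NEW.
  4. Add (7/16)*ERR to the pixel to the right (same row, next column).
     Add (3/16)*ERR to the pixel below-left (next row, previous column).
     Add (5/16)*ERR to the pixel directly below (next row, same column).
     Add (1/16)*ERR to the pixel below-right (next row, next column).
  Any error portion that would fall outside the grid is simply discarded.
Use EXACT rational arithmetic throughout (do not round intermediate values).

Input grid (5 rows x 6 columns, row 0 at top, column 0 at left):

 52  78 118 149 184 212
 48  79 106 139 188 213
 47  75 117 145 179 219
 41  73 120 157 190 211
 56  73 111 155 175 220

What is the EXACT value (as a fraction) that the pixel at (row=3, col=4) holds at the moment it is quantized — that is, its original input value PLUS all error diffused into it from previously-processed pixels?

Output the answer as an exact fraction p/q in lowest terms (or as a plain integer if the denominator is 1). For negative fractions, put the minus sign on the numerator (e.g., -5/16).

(0,0): OLD=52 → NEW=0, ERR=52
(0,1): OLD=403/4 → NEW=0, ERR=403/4
(0,2): OLD=10373/64 → NEW=255, ERR=-5947/64
(0,3): OLD=110947/1024 → NEW=0, ERR=110947/1024
(0,4): OLD=3791285/16384 → NEW=255, ERR=-386635/16384
(0,5): OLD=52868083/262144 → NEW=255, ERR=-13978637/262144
(1,0): OLD=5321/64 → NEW=0, ERR=5321/64
(1,1): OLD=67935/512 → NEW=255, ERR=-62625/512
(1,2): OLD=820203/16384 → NEW=0, ERR=820203/16384
(1,3): OLD=12093215/65536 → NEW=255, ERR=-4618465/65536
(1,4): OLD=614747853/4194304 → NEW=255, ERR=-454799667/4194304
(1,5): OLD=9893320843/67108864 → NEW=255, ERR=-7219439477/67108864
(2,0): OLD=409989/8192 → NEW=0, ERR=409989/8192
(2,1): OLD=19203431/262144 → NEW=0, ERR=19203431/262144
(2,2): OLD=603288245/4194304 → NEW=255, ERR=-466259275/4194304
(2,3): OLD=1917317261/33554432 → NEW=0, ERR=1917317261/33554432
(2,4): OLD=156270628199/1073741824 → NEW=255, ERR=-117533536921/1073741824
(2,5): OLD=2245672719937/17179869184 → NEW=255, ERR=-2135193921983/17179869184
(3,0): OLD=295174997/4194304 → NEW=0, ERR=295174997/4194304
(3,1): OLD=3656291537/33554432 → NEW=0, ERR=3656291537/33554432
(3,2): OLD=39789085075/268435456 → NEW=255, ERR=-28661956205/268435456
(3,3): OLD=1729512464745/17179869184 → NEW=0, ERR=1729512464745/17179869184
(3,4): OLD=24753395645289/137438953472 → NEW=255, ERR=-10293537490071/137438953472
Target (3,4): original=190, with diffused error = 24753395645289/137438953472

Answer: 24753395645289/137438953472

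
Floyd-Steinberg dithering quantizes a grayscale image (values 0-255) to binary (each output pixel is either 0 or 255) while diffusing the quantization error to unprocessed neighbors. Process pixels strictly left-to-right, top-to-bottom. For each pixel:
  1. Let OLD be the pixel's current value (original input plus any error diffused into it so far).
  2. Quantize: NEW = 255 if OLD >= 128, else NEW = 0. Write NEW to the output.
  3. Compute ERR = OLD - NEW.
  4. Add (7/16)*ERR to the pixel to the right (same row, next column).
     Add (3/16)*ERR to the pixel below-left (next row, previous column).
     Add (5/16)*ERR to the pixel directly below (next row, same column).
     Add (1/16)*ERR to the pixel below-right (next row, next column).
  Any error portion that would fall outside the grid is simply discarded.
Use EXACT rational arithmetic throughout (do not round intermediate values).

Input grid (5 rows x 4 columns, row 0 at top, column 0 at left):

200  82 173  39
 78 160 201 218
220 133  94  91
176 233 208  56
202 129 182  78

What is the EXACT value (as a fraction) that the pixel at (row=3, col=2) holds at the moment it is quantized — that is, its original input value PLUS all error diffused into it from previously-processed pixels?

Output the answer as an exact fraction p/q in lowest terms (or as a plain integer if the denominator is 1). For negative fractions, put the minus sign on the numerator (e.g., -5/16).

Answer: 1098680487433/4294967296

Derivation:
(0,0): OLD=200 → NEW=255, ERR=-55
(0,1): OLD=927/16 → NEW=0, ERR=927/16
(0,2): OLD=50777/256 → NEW=255, ERR=-14503/256
(0,3): OLD=58223/4096 → NEW=0, ERR=58223/4096
(1,0): OLD=18349/256 → NEW=0, ERR=18349/256
(1,1): OLD=400187/2048 → NEW=255, ERR=-122053/2048
(1,2): OLD=10715735/65536 → NEW=255, ERR=-5995945/65536
(1,3): OLD=187563025/1048576 → NEW=255, ERR=-79823855/1048576
(2,0): OLD=7576761/32768 → NEW=255, ERR=-779079/32768
(2,1): OLD=95734531/1048576 → NEW=0, ERR=95734531/1048576
(2,2): OLD=183195215/2097152 → NEW=0, ERR=183195215/2097152
(2,3): OLD=3345711027/33554432 → NEW=0, ERR=3345711027/33554432
(3,0): OLD=3115340969/16777216 → NEW=255, ERR=-1162849111/16777216
(3,1): OLD=66062076663/268435456 → NEW=255, ERR=-2388964617/268435456
(3,2): OLD=1098680487433/4294967296 → NEW=255, ERR=3463826953/4294967296
Target (3,2): original=208, with diffused error = 1098680487433/4294967296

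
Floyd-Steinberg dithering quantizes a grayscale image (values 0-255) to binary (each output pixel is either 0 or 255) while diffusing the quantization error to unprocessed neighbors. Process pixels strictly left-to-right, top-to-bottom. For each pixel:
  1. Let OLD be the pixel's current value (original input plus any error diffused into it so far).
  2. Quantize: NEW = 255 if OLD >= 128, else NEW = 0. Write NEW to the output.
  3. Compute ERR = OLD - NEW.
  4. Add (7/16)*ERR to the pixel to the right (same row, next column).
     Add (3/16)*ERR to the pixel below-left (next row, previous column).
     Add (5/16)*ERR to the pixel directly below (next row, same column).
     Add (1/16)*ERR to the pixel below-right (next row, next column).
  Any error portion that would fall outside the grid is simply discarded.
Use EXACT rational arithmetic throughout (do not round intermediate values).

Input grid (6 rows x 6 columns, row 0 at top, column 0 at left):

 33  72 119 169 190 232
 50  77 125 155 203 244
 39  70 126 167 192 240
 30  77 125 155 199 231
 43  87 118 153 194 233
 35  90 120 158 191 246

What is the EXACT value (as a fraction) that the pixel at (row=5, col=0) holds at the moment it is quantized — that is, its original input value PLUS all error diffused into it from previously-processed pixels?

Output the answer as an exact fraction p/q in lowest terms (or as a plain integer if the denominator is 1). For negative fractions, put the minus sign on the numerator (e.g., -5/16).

(0,0): OLD=33 → NEW=0, ERR=33
(0,1): OLD=1383/16 → NEW=0, ERR=1383/16
(0,2): OLD=40145/256 → NEW=255, ERR=-25135/256
(0,3): OLD=516279/4096 → NEW=0, ERR=516279/4096
(0,4): OLD=16065793/65536 → NEW=255, ERR=-645887/65536
(0,5): OLD=238748423/1048576 → NEW=255, ERR=-28638457/1048576
(1,0): OLD=19589/256 → NEW=0, ERR=19589/256
(1,1): OLD=248099/2048 → NEW=0, ERR=248099/2048
(1,2): OLD=11557471/65536 → NEW=255, ERR=-5154209/65536
(1,3): OLD=39844979/262144 → NEW=255, ERR=-27001741/262144
(1,4): OLD=2644307193/16777216 → NEW=255, ERR=-1633882887/16777216
(1,5): OLD=51604647423/268435456 → NEW=255, ERR=-16846393857/268435456
(2,0): OLD=2805809/32768 → NEW=0, ERR=2805809/32768
(2,1): OLD=141929643/1048576 → NEW=255, ERR=-125457237/1048576
(2,2): OLD=626397633/16777216 → NEW=0, ERR=626397633/16777216
(2,3): OLD=17175910649/134217728 → NEW=0, ERR=17175910649/134217728
(2,4): OLD=856196874603/4294967296 → NEW=255, ERR=-239019785877/4294967296
(2,5): OLD=13053550387869/68719476736 → NEW=255, ERR=-4469916179811/68719476736
(3,0): OLD=575874209/16777216 → NEW=0, ERR=575874209/16777216
(3,1): OLD=8989918861/134217728 → NEW=0, ERR=8989918861/134217728
(3,2): OLD=195944999479/1073741824 → NEW=255, ERR=-77859165641/1073741824
(3,3): OLD=10662906396389/68719476736 → NEW=255, ERR=-6860560171291/68719476736
(3,4): OLD=73520813785541/549755813888 → NEW=255, ERR=-66666918755899/549755813888
(3,5): OLD=1355837877054059/8796093022208 → NEW=255, ERR=-887165843608981/8796093022208
(4,0): OLD=142346521807/2147483648 → NEW=0, ERR=142346521807/2147483648
(4,1): OLD=4311473304451/34359738368 → NEW=0, ERR=4311473304451/34359738368
(4,2): OLD=149209223277721/1099511627776 → NEW=255, ERR=-131166241805159/1099511627776
(4,3): OLD=744866660304477/17592186044416 → NEW=0, ERR=744866660304477/17592186044416
(4,4): OLD=42074206637550381/281474976710656 → NEW=255, ERR=-29701912423666899/281474976710656
(4,5): OLD=665345328831200027/4503599627370496 → NEW=255, ERR=-483072576148276453/4503599627370496
(5,0): OLD=43563595143993/549755813888 → NEW=0, ERR=43563595143993/549755813888
Target (5,0): original=35, with diffused error = 43563595143993/549755813888

Answer: 43563595143993/549755813888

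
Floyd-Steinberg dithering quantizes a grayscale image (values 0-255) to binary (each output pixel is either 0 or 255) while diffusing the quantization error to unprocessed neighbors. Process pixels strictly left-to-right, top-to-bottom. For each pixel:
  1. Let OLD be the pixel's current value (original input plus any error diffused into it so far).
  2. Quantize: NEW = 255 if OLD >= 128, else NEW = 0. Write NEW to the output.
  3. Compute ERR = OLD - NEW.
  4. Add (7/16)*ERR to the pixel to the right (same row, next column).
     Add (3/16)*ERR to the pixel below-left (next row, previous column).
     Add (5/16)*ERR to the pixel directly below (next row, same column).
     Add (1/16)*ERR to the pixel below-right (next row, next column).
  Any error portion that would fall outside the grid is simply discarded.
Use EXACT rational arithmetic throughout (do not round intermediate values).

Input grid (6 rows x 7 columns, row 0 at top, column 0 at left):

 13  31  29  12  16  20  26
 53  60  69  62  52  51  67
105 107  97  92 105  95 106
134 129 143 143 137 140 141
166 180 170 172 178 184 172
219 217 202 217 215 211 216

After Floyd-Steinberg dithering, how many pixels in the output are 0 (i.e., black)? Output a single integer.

Answer: 22

Derivation:
(0,0): OLD=13 → NEW=0, ERR=13
(0,1): OLD=587/16 → NEW=0, ERR=587/16
(0,2): OLD=11533/256 → NEW=0, ERR=11533/256
(0,3): OLD=129883/4096 → NEW=0, ERR=129883/4096
(0,4): OLD=1957757/65536 → NEW=0, ERR=1957757/65536
(0,5): OLD=34675819/1048576 → NEW=0, ERR=34675819/1048576
(0,6): OLD=678938349/16777216 → NEW=0, ERR=678938349/16777216
(1,0): OLD=16369/256 → NEW=0, ERR=16369/256
(1,1): OLD=222615/2048 → NEW=0, ERR=222615/2048
(1,2): OLD=9101155/65536 → NEW=255, ERR=-7610525/65536
(1,3): OLD=7738599/262144 → NEW=0, ERR=7738599/262144
(1,4): OLD=1382994069/16777216 → NEW=0, ERR=1382994069/16777216
(1,5): OLD=14341616549/134217728 → NEW=0, ERR=14341616549/134217728
(1,6): OLD=275868759051/2147483648 → NEW=255, ERR=-271739571189/2147483648
(2,0): OLD=4763245/32768 → NEW=255, ERR=-3592595/32768
(2,1): OLD=78878591/1048576 → NEW=0, ERR=78878591/1048576
(2,2): OLD=1777540157/16777216 → NEW=0, ERR=1777540157/16777216
(2,3): OLD=20907941269/134217728 → NEW=255, ERR=-13317579371/134217728
(2,4): OLD=117284751269/1073741824 → NEW=0, ERR=117284751269/1073741824
(2,5): OLD=5415295513911/34359738368 → NEW=255, ERR=-3346437769929/34359738368
(2,6): OLD=16781340024049/549755813888 → NEW=0, ERR=16781340024049/549755813888
(3,0): OLD=1909967517/16777216 → NEW=0, ERR=1909967517/16777216
(3,1): OLD=28900722777/134217728 → NEW=255, ERR=-5324797863/134217728
(3,2): OLD=155530952219/1073741824 → NEW=255, ERR=-118273212901/1073741824
(3,3): OLD=390430613005/4294967296 → NEW=0, ERR=390430613005/4294967296
(3,4): OLD=102497607405213/549755813888 → NEW=255, ERR=-37690125136227/549755813888
(3,5): OLD=405150469141543/4398046511104 → NEW=0, ERR=405150469141543/4398046511104
(3,6): OLD=13000955779452473/70368744177664 → NEW=255, ERR=-4943073985851847/70368744177664
(4,0): OLD=416906592659/2147483648 → NEW=255, ERR=-130701737581/2147483648
(4,1): OLD=4378693478903/34359738368 → NEW=0, ERR=4378693478903/34359738368
(4,2): OLD=113192815108313/549755813888 → NEW=255, ERR=-26994917433127/549755813888
(4,3): OLD=700106454848547/4398046511104 → NEW=255, ERR=-421395405482973/4398046511104
(4,4): OLD=4841757987468025/35184372088832 → NEW=255, ERR=-4130256895184135/35184372088832
(4,5): OLD=162100465882795769/1125899906842624 → NEW=255, ERR=-125004010362073351/1125899906842624
(4,6): OLD=1931721072328475039/18014398509481984 → NEW=0, ERR=1931721072328475039/18014398509481984
(5,0): OLD=123076464671701/549755813888 → NEW=255, ERR=-17111267869739/549755813888
(5,1): OLD=1012412195961543/4398046511104 → NEW=255, ERR=-109089664369977/4398046511104
(5,2): OLD=5833674262411937/35184372088832 → NEW=255, ERR=-3138340620240223/35184372088832
(5,3): OLD=34608746965075845/281474976710656 → NEW=0, ERR=34608746965075845/281474976710656
(5,4): OLD=3698410236441427479/18014398509481984 → NEW=255, ERR=-895261383476478441/18014398509481984
(5,5): OLD=24114965270680554407/144115188075855872 → NEW=255, ERR=-12634407688662692953/144115188075855872
(5,6): OLD=470889565736312655593/2305843009213693952 → NEW=255, ERR=-117100401613179302167/2305843009213693952
Output grid:
  Row 0: .......  (7 black, running=7)
  Row 1: ..#...#  (5 black, running=12)
  Row 2: #..#.#.  (4 black, running=16)
  Row 3: .##.#.#  (3 black, running=19)
  Row 4: #.####.  (2 black, running=21)
  Row 5: ###.###  (1 black, running=22)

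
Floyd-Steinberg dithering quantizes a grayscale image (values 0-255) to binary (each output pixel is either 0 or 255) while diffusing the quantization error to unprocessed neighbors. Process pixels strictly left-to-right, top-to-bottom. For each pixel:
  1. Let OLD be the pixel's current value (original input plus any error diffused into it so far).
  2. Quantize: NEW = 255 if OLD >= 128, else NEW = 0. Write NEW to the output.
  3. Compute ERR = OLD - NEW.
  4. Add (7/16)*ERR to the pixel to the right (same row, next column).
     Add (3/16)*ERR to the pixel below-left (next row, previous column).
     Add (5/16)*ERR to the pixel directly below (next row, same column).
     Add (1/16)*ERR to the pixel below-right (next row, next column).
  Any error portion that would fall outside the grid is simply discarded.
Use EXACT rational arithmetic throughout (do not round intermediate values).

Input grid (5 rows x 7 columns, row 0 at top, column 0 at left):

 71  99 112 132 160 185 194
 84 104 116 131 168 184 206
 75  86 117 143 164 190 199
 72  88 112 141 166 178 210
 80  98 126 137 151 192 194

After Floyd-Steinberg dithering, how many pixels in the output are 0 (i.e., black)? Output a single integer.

(0,0): OLD=71 → NEW=0, ERR=71
(0,1): OLD=2081/16 → NEW=255, ERR=-1999/16
(0,2): OLD=14679/256 → NEW=0, ERR=14679/256
(0,3): OLD=643425/4096 → NEW=255, ERR=-401055/4096
(0,4): OLD=7678375/65536 → NEW=0, ERR=7678375/65536
(0,5): OLD=247735185/1048576 → NEW=255, ERR=-19651695/1048576
(0,6): OLD=3117218039/16777216 → NEW=255, ERR=-1160972041/16777216
(1,0): OLD=21187/256 → NEW=0, ERR=21187/256
(1,1): OLD=238293/2048 → NEW=0, ERR=238293/2048
(1,2): OLD=10397689/65536 → NEW=255, ERR=-6313991/65536
(1,3): OLD=21968517/262144 → NEW=0, ERR=21968517/262144
(1,4): OLD=3886335599/16777216 → NEW=255, ERR=-391854481/16777216
(1,5): OLD=21779877407/134217728 → NEW=255, ERR=-12445643233/134217728
(1,6): OLD=306307830257/2147483648 → NEW=255, ERR=-241300499983/2147483648
(2,0): OLD=4019959/32768 → NEW=0, ERR=4019959/32768
(2,1): OLD=171065741/1048576 → NEW=255, ERR=-96321139/1048576
(2,2): OLD=1169195239/16777216 → NEW=0, ERR=1169195239/16777216
(2,3): OLD=25404308591/134217728 → NEW=255, ERR=-8821212049/134217728
(2,4): OLD=124337802847/1073741824 → NEW=0, ERR=124337802847/1073741824
(2,5): OLD=6499369197621/34359738368 → NEW=255, ERR=-2262364086219/34359738368
(2,6): OLD=71074733693891/549755813888 → NEW=255, ERR=-69112998847549/549755813888
(3,0): OLD=1562189575/16777216 → NEW=0, ERR=1562189575/16777216
(3,1): OLD=16208880379/134217728 → NEW=0, ERR=16208880379/134217728
(3,2): OLD=180977699425/1073741824 → NEW=255, ERR=-92826465695/1073741824
(3,3): OLD=466892429239/4294967296 → NEW=0, ERR=466892429239/4294967296
(3,4): OLD=128254167055111/549755813888 → NEW=255, ERR=-11933565486329/549755813888
(3,5): OLD=578751215583109/4398046511104 → NEW=255, ERR=-542750644748411/4398046511104
(3,6): OLD=7924079207132571/70368744177664 → NEW=0, ERR=7924079207132571/70368744177664
(4,0): OLD=282912915977/2147483648 → NEW=255, ERR=-264695414263/2147483648
(4,1): OLD=2454098361973/34359738368 → NEW=0, ERR=2454098361973/34359738368
(4,2): OLD=86950578251259/549755813888 → NEW=255, ERR=-53237154290181/549755813888
(4,3): OLD=523943985914681/4398046511104 → NEW=0, ERR=523943985914681/4398046511104
(4,4): OLD=6332895783036187/35184372088832 → NEW=255, ERR=-2639119099615973/35184372088832
(4,5): OLD=158049804378434907/1125899906842624 → NEW=255, ERR=-129054671866434213/1125899906842624
(4,6): OLD=3086392779289477869/18014398509481984 → NEW=255, ERR=-1507278840628428051/18014398509481984
Output grid:
  Row 0: .#.#.##  (3 black, running=3)
  Row 1: ..#.###  (3 black, running=6)
  Row 2: .#.#.##  (3 black, running=9)
  Row 3: ..#.##.  (4 black, running=13)
  Row 4: #.#.###  (2 black, running=15)

Answer: 15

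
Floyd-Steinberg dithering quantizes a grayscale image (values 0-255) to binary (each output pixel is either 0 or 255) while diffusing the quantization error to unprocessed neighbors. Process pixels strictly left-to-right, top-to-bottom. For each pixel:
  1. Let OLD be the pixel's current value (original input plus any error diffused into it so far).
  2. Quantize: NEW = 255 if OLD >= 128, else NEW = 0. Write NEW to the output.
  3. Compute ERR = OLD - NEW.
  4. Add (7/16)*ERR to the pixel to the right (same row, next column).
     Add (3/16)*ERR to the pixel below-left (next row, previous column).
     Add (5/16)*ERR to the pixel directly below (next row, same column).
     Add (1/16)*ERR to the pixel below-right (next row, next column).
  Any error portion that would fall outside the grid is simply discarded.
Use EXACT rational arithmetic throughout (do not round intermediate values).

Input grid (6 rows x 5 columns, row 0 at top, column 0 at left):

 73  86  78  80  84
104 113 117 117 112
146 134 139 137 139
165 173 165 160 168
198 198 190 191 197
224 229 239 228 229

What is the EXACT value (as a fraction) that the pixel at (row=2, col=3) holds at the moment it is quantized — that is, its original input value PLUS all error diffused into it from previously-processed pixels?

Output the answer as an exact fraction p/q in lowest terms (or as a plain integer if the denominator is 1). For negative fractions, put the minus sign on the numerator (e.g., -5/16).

Answer: 35778832139/268435456

Derivation:
(0,0): OLD=73 → NEW=0, ERR=73
(0,1): OLD=1887/16 → NEW=0, ERR=1887/16
(0,2): OLD=33177/256 → NEW=255, ERR=-32103/256
(0,3): OLD=102959/4096 → NEW=0, ERR=102959/4096
(0,4): OLD=6225737/65536 → NEW=0, ERR=6225737/65536
(1,0): OLD=38125/256 → NEW=255, ERR=-27155/256
(1,1): OLD=173051/2048 → NEW=0, ERR=173051/2048
(1,2): OLD=8314135/65536 → NEW=0, ERR=8314135/65536
(1,3): OLD=49894475/262144 → NEW=255, ERR=-16952245/262144
(1,4): OLD=482200449/4194304 → NEW=0, ERR=482200449/4194304
(2,0): OLD=4217081/32768 → NEW=255, ERR=-4138759/32768
(2,1): OLD=128245443/1048576 → NEW=0, ERR=128245443/1048576
(2,2): OLD=3780057097/16777216 → NEW=255, ERR=-498132983/16777216
(2,3): OLD=35778832139/268435456 → NEW=255, ERR=-32672209141/268435456
Target (2,3): original=137, with diffused error = 35778832139/268435456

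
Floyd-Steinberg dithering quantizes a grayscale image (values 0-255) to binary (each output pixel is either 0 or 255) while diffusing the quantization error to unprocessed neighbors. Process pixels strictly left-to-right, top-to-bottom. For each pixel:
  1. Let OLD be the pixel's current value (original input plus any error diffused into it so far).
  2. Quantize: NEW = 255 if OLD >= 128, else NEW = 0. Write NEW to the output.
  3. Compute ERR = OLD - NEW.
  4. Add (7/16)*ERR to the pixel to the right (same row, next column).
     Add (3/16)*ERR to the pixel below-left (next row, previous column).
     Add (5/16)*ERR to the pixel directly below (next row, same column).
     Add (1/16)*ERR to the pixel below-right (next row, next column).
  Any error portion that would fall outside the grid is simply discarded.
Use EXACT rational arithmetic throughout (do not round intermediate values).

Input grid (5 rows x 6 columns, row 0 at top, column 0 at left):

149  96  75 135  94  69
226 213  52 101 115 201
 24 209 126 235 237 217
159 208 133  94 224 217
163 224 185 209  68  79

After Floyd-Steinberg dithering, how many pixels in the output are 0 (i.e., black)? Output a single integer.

Answer: 11

Derivation:
(0,0): OLD=149 → NEW=255, ERR=-106
(0,1): OLD=397/8 → NEW=0, ERR=397/8
(0,2): OLD=12379/128 → NEW=0, ERR=12379/128
(0,3): OLD=363133/2048 → NEW=255, ERR=-159107/2048
(0,4): OLD=1966443/32768 → NEW=0, ERR=1966443/32768
(0,5): OLD=49940973/524288 → NEW=0, ERR=49940973/524288
(1,0): OLD=25879/128 → NEW=255, ERR=-6761/128
(1,1): OLD=222113/1024 → NEW=255, ERR=-39007/1024
(1,2): OLD=1772469/32768 → NEW=0, ERR=1772469/32768
(1,3): OLD=15425041/131072 → NEW=0, ERR=15425041/131072
(1,4): OLD=1662998035/8388608 → NEW=255, ERR=-476097005/8388608
(1,5): OLD=28143771541/134217728 → NEW=255, ERR=-6081749099/134217728
(2,0): OLD=5755/16384 → NEW=0, ERR=5755/16384
(2,1): OLD=107002233/524288 → NEW=255, ERR=-26691207/524288
(2,2): OLD=1177052587/8388608 → NEW=255, ERR=-962042453/8388608
(2,3): OLD=14384171539/67108864 → NEW=255, ERR=-2728588781/67108864
(2,4): OLD=430215615929/2147483648 → NEW=255, ERR=-117392714311/2147483648
(2,5): OLD=6025893464479/34359738368 → NEW=255, ERR=-2735839819361/34359738368
(3,0): OLD=1254635851/8388608 → NEW=255, ERR=-884459189/8388608
(3,1): OLD=8353797871/67108864 → NEW=0, ERR=8353797871/67108864
(3,2): OLD=75600154365/536870912 → NEW=255, ERR=-61301928195/536870912
(3,3): OLD=478326201271/34359738368 → NEW=0, ERR=478326201271/34359738368
(3,4): OLD=53748805830487/274877906944 → NEW=255, ERR=-16345060440233/274877906944
(3,5): OLD=715500809621689/4398046511104 → NEW=255, ERR=-406001050709831/4398046511104
(4,0): OLD=164702943365/1073741824 → NEW=255, ERR=-109101221755/1073741824
(4,1): OLD=3271863629249/17179869184 → NEW=255, ERR=-1109003012671/17179869184
(4,2): OLD=72274289483251/549755813888 → NEW=255, ERR=-67913443058189/549755813888
(4,3): OLD=1240411899222751/8796093022208 → NEW=255, ERR=-1002591821440289/8796093022208
(4,4): OLD=-2376758009090609/140737488355328 → NEW=0, ERR=-2376758009090609/140737488355328
(4,5): OLD=87926040158528073/2251799813685248 → NEW=0, ERR=87926040158528073/2251799813685248
Output grid:
  Row 0: #..#..  (4 black, running=4)
  Row 1: ##..##  (2 black, running=6)
  Row 2: .#####  (1 black, running=7)
  Row 3: #.#.##  (2 black, running=9)
  Row 4: ####..  (2 black, running=11)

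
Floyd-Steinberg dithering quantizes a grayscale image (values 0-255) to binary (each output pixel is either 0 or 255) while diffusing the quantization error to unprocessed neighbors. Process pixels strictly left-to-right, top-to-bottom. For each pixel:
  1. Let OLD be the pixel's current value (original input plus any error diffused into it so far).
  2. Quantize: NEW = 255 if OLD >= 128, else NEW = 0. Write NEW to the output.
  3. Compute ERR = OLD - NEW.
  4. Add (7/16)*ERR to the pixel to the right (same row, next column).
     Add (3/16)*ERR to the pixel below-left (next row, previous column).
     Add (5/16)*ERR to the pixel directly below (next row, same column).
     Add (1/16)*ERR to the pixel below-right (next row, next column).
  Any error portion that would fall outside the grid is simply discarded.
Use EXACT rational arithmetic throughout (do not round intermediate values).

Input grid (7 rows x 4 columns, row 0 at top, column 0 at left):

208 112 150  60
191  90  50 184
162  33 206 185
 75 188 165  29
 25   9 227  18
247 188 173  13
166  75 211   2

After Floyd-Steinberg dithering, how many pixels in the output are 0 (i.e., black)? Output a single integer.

(0,0): OLD=208 → NEW=255, ERR=-47
(0,1): OLD=1463/16 → NEW=0, ERR=1463/16
(0,2): OLD=48641/256 → NEW=255, ERR=-16639/256
(0,3): OLD=129287/4096 → NEW=0, ERR=129287/4096
(1,0): OLD=49525/256 → NEW=255, ERR=-15755/256
(1,1): OLD=156723/2048 → NEW=0, ERR=156723/2048
(1,2): OLD=4902191/65536 → NEW=0, ERR=4902191/65536
(1,3): OLD=233336697/1048576 → NEW=255, ERR=-34050183/1048576
(2,0): OLD=5148385/32768 → NEW=255, ERR=-3207455/32768
(2,1): OLD=25447611/1048576 → NEW=0, ERR=25447611/1048576
(2,2): OLD=500563335/2097152 → NEW=255, ERR=-34210425/2097152
(2,3): OLD=5784465227/33554432 → NEW=255, ERR=-2771914933/33554432
(3,0): OLD=821441233/16777216 → NEW=0, ERR=821441233/16777216
(3,1): OLD=55788496079/268435456 → NEW=255, ERR=-12662545201/268435456
(3,2): OLD=538125745457/4294967296 → NEW=0, ERR=538125745457/4294967296
(3,3): OLD=3915656536023/68719476736 → NEW=0, ERR=3915656536023/68719476736
(4,0): OLD=135101845437/4294967296 → NEW=0, ERR=135101845437/4294967296
(4,1): OLD=1187925392311/34359738368 → NEW=0, ERR=1187925392311/34359738368
(4,2): OLD=317775512670679/1099511627776 → NEW=255, ERR=37400047587799/1099511627776
(4,3): OLD=1029472395632913/17592186044416 → NEW=0, ERR=1029472395632913/17592186044416
(5,0): OLD=144757536024749/549755813888 → NEW=255, ERR=4569803483309/549755813888
(5,1): OLD=3708162503081563/17592186044416 → NEW=255, ERR=-777844938244517/17592186044416
(5,2): OLD=1560590474938055/8796093022208 → NEW=255, ERR=-682413245724985/8796093022208
(5,3): OLD=-148848003341913/281474976710656 → NEW=0, ERR=-148848003341913/281474976710656
(6,0): OLD=45122479876564785/281474976710656 → NEW=255, ERR=-26653639184652495/281474976710656
(6,1): OLD=25794970494514023/4503599627370496 → NEW=0, ERR=25794970494514023/4503599627370496
(6,2): OLD=13431466218057422881/72057594037927936 → NEW=255, ERR=-4943220261614200799/72057594037927936
(6,3): OLD=-38077553575342437401/1152921504606846976 → NEW=0, ERR=-38077553575342437401/1152921504606846976
Output grid:
  Row 0: #.#.  (2 black, running=2)
  Row 1: #..#  (2 black, running=4)
  Row 2: #.##  (1 black, running=5)
  Row 3: .#..  (3 black, running=8)
  Row 4: ..#.  (3 black, running=11)
  Row 5: ###.  (1 black, running=12)
  Row 6: #.#.  (2 black, running=14)

Answer: 14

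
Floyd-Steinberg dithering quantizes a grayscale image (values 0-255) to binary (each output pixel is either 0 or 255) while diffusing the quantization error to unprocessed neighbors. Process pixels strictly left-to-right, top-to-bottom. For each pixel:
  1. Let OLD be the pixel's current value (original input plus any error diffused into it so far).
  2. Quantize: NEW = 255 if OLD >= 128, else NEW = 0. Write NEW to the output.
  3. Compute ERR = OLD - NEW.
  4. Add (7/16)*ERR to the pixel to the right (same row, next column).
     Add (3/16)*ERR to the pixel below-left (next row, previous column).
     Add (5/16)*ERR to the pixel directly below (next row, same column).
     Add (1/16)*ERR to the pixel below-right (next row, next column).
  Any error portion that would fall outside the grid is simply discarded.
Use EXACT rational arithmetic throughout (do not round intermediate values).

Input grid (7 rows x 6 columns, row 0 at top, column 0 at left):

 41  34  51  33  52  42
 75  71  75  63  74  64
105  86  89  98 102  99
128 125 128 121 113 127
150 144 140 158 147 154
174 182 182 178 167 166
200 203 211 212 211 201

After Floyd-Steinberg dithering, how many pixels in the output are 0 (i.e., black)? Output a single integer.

Answer: 21

Derivation:
(0,0): OLD=41 → NEW=0, ERR=41
(0,1): OLD=831/16 → NEW=0, ERR=831/16
(0,2): OLD=18873/256 → NEW=0, ERR=18873/256
(0,3): OLD=267279/4096 → NEW=0, ERR=267279/4096
(0,4): OLD=5278825/65536 → NEW=0, ERR=5278825/65536
(0,5): OLD=80991967/1048576 → NEW=0, ERR=80991967/1048576
(1,0): OLD=24973/256 → NEW=0, ERR=24973/256
(1,1): OLD=299611/2048 → NEW=255, ERR=-222629/2048
(1,2): OLD=4322807/65536 → NEW=0, ERR=4322807/65536
(1,3): OLD=34592555/262144 → NEW=255, ERR=-32254165/262144
(1,4): OLD=1072102689/16777216 → NEW=0, ERR=1072102689/16777216
(1,5): OLD=32515324567/268435456 → NEW=0, ERR=32515324567/268435456
(2,0): OLD=3771673/32768 → NEW=0, ERR=3771673/32768
(2,1): OLD=126721827/1048576 → NEW=0, ERR=126721827/1048576
(2,2): OLD=2225013545/16777216 → NEW=255, ERR=-2053176535/16777216
(2,3): OLD=2968026401/134217728 → NEW=0, ERR=2968026401/134217728
(2,4): OLD=629924957667/4294967296 → NEW=255, ERR=-465291702813/4294967296
(2,5): OLD=6421870530917/68719476736 → NEW=0, ERR=6421870530917/68719476736
(3,0): OLD=3131116809/16777216 → NEW=255, ERR=-1147073271/16777216
(3,1): OLD=15717116117/134217728 → NEW=0, ERR=15717116117/134217728
(3,2): OLD=163947565711/1073741824 → NEW=255, ERR=-109856599409/1073741824
(3,3): OLD=3792467824365/68719476736 → NEW=0, ERR=3792467824365/68719476736
(3,4): OLD=67176996797133/549755813888 → NEW=0, ERR=67176996797133/549755813888
(3,5): OLD=1784660274676963/8796093022208 → NEW=255, ERR=-458343445986077/8796093022208
(4,0): OLD=323390964711/2147483648 → NEW=255, ERR=-224217365529/2147483648
(4,1): OLD=3829685080507/34359738368 → NEW=0, ERR=3829685080507/34359738368
(4,2): OLD=191817674129857/1099511627776 → NEW=255, ERR=-88557790953023/1099511627776
(4,3): OLD=2753627107283749/17592186044416 → NEW=255, ERR=-1732380334042331/17592186044416
(4,4): OLD=38219289812832373/281474976710656 → NEW=255, ERR=-33556829248384907/281474976710656
(4,5): OLD=419716208878721811/4503599627370496 → NEW=0, ERR=419716208878721811/4503599627370496
(5,0): OLD=89209177615713/549755813888 → NEW=255, ERR=-50978554925727/549755813888
(5,1): OLD=2720355039994737/17592186044416 → NEW=255, ERR=-1765652401331343/17592186044416
(5,2): OLD=14273956717435371/140737488355328 → NEW=0, ERR=14273956717435371/140737488355328
(5,3): OLD=739544418763528393/4503599627370496 → NEW=255, ERR=-408873486215948087/4503599627370496
(5,4): OLD=912827090259108105/9007199254740992 → NEW=0, ERR=912827090259108105/9007199254740992
(5,5): OLD=33436254405244732573/144115188075855872 → NEW=255, ERR=-3313118554098514787/144115188075855872
(6,0): OLD=42841469350020851/281474976710656 → NEW=255, ERR=-28934649711196429/281474976710656
(6,1): OLD=629978704453968247/4503599627370496 → NEW=255, ERR=-518439200525508233/4503599627370496
(6,2): OLD=3045070884931307039/18014398509481984 → NEW=255, ERR=-1548600734986598881/18014398509481984
(6,3): OLD=49391193876324111939/288230376151711744 → NEW=255, ERR=-24107552042362382781/288230376151711744
(6,4): OLD=904318605590687698787/4611686018427387904 → NEW=255, ERR=-271661329108296216733/4611686018427387904
(6,5): OLD=12866821433061306965973/73786976294838206464 → NEW=255, ERR=-5948857522122435682347/73786976294838206464
Output grid:
  Row 0: ......  (6 black, running=6)
  Row 1: .#.#..  (4 black, running=10)
  Row 2: ..#.#.  (4 black, running=14)
  Row 3: #.#..#  (3 black, running=17)
  Row 4: #.###.  (2 black, running=19)
  Row 5: ##.#.#  (2 black, running=21)
  Row 6: ######  (0 black, running=21)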